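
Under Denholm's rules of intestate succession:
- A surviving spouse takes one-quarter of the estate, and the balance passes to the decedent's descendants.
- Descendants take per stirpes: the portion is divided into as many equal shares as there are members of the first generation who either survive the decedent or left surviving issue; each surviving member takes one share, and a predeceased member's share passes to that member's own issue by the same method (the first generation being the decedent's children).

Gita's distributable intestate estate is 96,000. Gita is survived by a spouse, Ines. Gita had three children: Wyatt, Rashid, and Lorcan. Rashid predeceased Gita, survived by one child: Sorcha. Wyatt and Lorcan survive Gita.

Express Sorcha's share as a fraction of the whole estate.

Sorcha receives 1/4 of the estate.

Ines takes one-quarter of 96,000 = 24,000. The remaining 72,000 passes to the descendants.
The descendants' portion (72,000) is divided into 3 shares of 24,000: Wyatt and Lorcan each take 24,000; Rashid's 24,000 share passes to Rashid's issue.
Rashid's share (24,000) passes entirely to Sorcha.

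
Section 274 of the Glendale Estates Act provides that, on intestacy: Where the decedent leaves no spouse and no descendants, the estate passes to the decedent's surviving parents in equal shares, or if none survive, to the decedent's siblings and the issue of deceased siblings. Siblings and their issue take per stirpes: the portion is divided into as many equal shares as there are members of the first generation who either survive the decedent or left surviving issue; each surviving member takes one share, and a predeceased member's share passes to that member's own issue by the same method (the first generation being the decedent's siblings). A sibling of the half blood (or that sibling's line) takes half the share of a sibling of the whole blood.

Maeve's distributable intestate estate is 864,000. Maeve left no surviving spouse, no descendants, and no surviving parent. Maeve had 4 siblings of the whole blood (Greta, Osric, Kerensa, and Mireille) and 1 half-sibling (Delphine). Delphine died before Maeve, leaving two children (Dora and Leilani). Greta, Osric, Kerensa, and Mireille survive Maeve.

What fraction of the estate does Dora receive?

The entire 864,000 passes to the siblings and their issue.
Counting each half-blood sibling's line as half a unit, there are 9/2 units in 864,000, so one unit is 192,000. Whole-blood lines (Greta, Osric, Kerensa, and Mireille) take 192,000 each; half-blood lines (Delphine) take 96,000 each.
Delphine's share (96,000) is divided into 2 shares of 48,000: Dora and Leilani each take 48,000.

Dora receives 1/18 of the estate.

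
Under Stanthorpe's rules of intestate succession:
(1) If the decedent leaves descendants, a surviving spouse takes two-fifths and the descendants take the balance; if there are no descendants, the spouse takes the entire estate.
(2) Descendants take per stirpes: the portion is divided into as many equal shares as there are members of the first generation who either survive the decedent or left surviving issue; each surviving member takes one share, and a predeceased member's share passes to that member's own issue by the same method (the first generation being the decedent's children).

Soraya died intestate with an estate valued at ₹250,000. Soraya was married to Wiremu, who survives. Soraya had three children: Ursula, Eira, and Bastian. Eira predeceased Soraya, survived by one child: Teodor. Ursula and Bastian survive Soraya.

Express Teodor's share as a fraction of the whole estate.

Teodor receives 1/5 of the estate.

Wiremu takes two-fifths of ₹250,000 = ₹100,000. The remaining ₹150,000 passes to the descendants.
The descendants' portion (₹150,000) is divided into 3 shares of ₹50,000: Ursula and Bastian each take ₹50,000; Eira's ₹50,000 share passes to Eira's issue.
Eira's share (₹50,000) passes entirely to Teodor.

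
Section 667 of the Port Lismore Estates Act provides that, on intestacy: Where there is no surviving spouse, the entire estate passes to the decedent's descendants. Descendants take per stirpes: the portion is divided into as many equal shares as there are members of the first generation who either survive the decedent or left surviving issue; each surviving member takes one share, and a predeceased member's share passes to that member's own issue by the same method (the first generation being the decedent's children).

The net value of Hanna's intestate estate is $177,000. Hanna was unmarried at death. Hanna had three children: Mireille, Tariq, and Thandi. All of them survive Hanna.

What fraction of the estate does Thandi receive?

Thandi receives 1/3 of the estate.

The entire $177,000 passes to the descendants.
That amount ($177,000) is divided into 3 shares of $59,000: Mireille, Tariq, and Thandi each take $59,000.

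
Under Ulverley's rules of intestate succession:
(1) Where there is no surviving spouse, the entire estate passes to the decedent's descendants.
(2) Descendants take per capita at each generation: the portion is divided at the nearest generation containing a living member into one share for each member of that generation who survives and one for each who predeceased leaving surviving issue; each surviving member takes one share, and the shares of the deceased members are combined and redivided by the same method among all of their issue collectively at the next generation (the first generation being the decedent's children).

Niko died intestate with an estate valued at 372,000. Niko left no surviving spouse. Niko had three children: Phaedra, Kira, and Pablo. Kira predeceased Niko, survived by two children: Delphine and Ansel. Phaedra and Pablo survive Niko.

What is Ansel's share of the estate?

The entire 372,000 passes to the descendants.
That amount (372,000) is divided at the children's generation into 3 shares of 124,000. Phaedra and Pablo each take 124,000. The remaining share for the deceased Kira (124,000) is carried to the next generation.
That pool (124,000) is divided at the grandchildren's generation equally among Delphine and Ansel: 62,000 each.

Ansel receives 62,000.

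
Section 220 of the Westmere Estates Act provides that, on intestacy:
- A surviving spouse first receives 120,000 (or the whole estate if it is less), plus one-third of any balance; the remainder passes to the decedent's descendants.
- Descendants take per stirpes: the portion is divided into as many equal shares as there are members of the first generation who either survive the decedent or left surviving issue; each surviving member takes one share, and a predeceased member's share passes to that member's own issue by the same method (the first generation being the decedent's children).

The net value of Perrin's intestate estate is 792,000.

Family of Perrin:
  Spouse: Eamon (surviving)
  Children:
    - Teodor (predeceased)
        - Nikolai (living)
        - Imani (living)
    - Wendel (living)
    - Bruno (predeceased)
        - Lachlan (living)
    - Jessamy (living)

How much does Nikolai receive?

Nikolai receives 56,000.

Eamon first takes 120,000, leaving a balance of 672,000. Eamon then takes one-third of the balance (224,000), for a total of 344,000. The remaining 448,000 passes to the descendants.
The descendants' portion (448,000) is divided into 4 shares of 112,000: Wendel and Jessamy each take 112,000; Teodor's 112,000 share passes to Teodor's issue; Bruno's 112,000 share passes to Bruno's issue.
Teodor's share (112,000) is divided into 2 shares of 56,000: Nikolai and Imani each take 56,000.
Bruno's share (112,000) passes entirely to Lachlan.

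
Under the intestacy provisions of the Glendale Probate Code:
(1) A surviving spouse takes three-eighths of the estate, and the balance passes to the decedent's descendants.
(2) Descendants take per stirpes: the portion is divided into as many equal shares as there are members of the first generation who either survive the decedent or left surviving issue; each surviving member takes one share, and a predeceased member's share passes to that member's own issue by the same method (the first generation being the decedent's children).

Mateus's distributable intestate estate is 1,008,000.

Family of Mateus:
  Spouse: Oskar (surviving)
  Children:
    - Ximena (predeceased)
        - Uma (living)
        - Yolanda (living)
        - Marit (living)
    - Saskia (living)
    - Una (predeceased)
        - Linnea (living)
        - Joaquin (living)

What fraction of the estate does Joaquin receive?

Joaquin receives 5/48 of the estate.

Oskar takes three-eighths of 1,008,000 = 378,000. The remaining 630,000 passes to the descendants.
The descendants' portion (630,000) is divided into 3 shares of 210,000: Saskia takes 210,000; Ximena's 210,000 share passes to Ximena's issue; Una's 210,000 share passes to Una's issue.
Ximena's share (210,000) is divided into 3 shares of 70,000: Uma, Yolanda, and Marit each take 70,000.
Una's share (210,000) is divided into 2 shares of 105,000: Linnea and Joaquin each take 105,000.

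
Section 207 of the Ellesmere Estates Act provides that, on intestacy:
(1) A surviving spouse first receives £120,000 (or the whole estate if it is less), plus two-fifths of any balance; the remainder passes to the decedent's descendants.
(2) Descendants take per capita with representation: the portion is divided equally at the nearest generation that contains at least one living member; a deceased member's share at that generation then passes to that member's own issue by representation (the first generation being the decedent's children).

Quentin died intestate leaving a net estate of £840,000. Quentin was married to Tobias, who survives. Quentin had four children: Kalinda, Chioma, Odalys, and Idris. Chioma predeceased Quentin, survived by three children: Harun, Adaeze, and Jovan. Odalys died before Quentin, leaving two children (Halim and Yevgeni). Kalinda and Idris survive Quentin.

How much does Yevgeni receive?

Yevgeni receives £54,000.

Tobias first takes £120,000, leaving a balance of £720,000. Tobias then takes two-fifths of the balance (£288,000), for a total of £408,000. The remaining £432,000 passes to the descendants.
The descendants' portion (£432,000) is divided into 4 shares of £108,000: Kalinda and Idris each take £108,000; Chioma's £108,000 share passes to Chioma's issue; Odalys's £108,000 share passes to Odalys's issue.
Chioma's share (£108,000) is divided into 3 shares of £36,000: Harun, Adaeze, and Jovan each take £36,000.
Odalys's share (£108,000) is divided into 2 shares of £54,000: Halim and Yevgeni each take £54,000.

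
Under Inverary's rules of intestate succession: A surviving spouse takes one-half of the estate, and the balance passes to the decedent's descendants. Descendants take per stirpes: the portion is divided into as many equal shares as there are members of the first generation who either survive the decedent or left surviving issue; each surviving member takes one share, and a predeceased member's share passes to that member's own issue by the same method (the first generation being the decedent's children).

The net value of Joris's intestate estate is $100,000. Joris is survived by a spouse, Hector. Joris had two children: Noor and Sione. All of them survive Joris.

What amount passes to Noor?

Noor receives $25,000.

Hector takes one-half of $100,000 = $50,000. The remaining $50,000 passes to the descendants.
The descendants' portion ($50,000) is divided into 2 shares of $25,000: Noor and Sione each take $25,000.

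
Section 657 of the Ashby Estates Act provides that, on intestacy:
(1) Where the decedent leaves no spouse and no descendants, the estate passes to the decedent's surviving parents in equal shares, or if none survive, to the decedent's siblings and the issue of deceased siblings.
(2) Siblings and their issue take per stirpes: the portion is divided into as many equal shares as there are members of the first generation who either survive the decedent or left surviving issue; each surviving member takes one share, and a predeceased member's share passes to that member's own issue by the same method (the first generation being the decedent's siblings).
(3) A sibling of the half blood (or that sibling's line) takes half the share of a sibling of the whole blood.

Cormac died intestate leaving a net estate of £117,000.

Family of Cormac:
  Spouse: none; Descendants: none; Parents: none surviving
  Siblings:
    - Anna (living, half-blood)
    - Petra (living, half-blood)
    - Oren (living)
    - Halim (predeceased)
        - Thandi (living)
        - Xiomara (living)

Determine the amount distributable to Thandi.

Thandi receives £19,500.

The entire £117,000 passes to the siblings and their issue.
Counting each half-blood sibling's line as half a unit, there are 3 units in £117,000, so one unit is £39,000. Whole-blood lines (Oren and Halim) take £39,000 each; half-blood lines (Anna and Petra) take £19,500 each.
Halim's share (£39,000) is divided into 2 shares of £19,500: Thandi and Xiomara each take £19,500.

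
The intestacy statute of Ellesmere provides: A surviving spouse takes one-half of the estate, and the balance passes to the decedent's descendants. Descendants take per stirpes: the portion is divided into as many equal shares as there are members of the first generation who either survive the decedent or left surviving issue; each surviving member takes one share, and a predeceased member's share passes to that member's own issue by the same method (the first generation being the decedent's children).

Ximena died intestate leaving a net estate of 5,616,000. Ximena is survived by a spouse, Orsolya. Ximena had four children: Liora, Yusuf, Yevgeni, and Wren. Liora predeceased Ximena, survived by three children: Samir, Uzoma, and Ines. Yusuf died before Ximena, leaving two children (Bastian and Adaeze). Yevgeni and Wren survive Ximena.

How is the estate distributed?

Orsolya takes one-half of 5,616,000 = 2,808,000. The remaining 2,808,000 passes to the descendants.
The descendants' portion (2,808,000) is divided into 4 shares of 702,000: Yevgeni and Wren each take 702,000; Liora's 702,000 share passes to Liora's issue; Yusuf's 702,000 share passes to Yusuf's issue.
Liora's share (702,000) is divided into 3 shares of 234,000: Samir, Uzoma, and Ines each take 234,000.
Yusuf's share (702,000) is divided into 2 shares of 351,000: Bastian and Adaeze each take 351,000.

Orsolya: 2,808,000; Samir: 234,000; Uzoma: 234,000; Ines: 234,000; Bastian: 351,000; Adaeze: 351,000; Yevgeni: 702,000; Wren: 702,000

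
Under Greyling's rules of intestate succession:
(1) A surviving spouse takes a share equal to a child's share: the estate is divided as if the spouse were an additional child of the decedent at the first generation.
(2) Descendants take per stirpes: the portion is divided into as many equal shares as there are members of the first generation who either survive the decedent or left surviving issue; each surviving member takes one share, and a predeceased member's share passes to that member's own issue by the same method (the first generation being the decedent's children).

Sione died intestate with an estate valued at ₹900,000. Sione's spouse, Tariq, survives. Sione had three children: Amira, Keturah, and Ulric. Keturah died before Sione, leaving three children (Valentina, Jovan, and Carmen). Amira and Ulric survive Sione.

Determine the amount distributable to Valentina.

The spouse counts as an additional share at the children's level, so there are 4 primary shares of ₹225,000. Tariq takes one such share (₹225,000).
The children's combined portion (₹675,000) is divided into 3 shares of ₹225,000: Amira and Ulric each take ₹225,000; Keturah's ₹225,000 share passes to Keturah's issue.
Keturah's share (₹225,000) is divided into 3 shares of ₹75,000: Valentina, Jovan, and Carmen each take ₹75,000.

Valentina receives ₹75,000.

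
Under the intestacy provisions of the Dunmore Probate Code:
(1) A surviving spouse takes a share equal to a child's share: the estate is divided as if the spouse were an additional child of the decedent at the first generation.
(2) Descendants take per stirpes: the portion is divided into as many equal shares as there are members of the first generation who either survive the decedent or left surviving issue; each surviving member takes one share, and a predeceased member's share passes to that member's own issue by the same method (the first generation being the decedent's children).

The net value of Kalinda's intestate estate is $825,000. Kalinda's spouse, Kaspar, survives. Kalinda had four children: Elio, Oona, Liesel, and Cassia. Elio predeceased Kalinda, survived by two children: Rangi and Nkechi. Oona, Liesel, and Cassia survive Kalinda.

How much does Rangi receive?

The spouse counts as an additional share at the children's level, so there are 5 primary shares of $165,000. Kaspar takes one such share ($165,000).
The children's combined portion ($660,000) is divided into 4 shares of $165,000: Oona, Liesel, and Cassia each take $165,000; Elio's $165,000 share passes to Elio's issue.
Elio's share ($165,000) is divided into 2 shares of $82,500: Rangi and Nkechi each take $82,500.

Rangi receives $82,500.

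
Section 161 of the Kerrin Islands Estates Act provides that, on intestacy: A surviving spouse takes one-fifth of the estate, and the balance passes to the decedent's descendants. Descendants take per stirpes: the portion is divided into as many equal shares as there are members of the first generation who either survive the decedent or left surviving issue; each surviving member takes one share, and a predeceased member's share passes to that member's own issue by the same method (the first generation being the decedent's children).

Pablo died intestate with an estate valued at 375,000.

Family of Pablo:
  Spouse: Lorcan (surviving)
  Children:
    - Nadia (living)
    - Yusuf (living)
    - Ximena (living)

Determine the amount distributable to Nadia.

Nadia receives 100,000.

Lorcan takes one-fifth of 375,000 = 75,000. The remaining 300,000 passes to the descendants.
The descendants' portion (300,000) is divided into 3 shares of 100,000: Nadia, Yusuf, and Ximena each take 100,000.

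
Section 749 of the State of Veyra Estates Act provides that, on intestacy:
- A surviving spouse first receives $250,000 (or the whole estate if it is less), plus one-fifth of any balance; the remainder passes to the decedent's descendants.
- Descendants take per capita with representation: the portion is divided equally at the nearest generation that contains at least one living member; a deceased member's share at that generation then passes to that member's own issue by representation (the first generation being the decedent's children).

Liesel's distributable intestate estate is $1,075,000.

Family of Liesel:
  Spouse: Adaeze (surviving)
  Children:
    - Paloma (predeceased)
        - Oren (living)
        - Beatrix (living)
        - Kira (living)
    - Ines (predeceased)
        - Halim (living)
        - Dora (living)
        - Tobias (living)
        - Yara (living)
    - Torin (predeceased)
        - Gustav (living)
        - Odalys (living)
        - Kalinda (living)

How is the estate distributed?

Adaeze: $415,000; Oren: $66,000; Beatrix: $66,000; Kira: $66,000; Halim: $66,000; Dora: $66,000; Tobias: $66,000; Yara: $66,000; Gustav: $66,000; Odalys: $66,000; Kalinda: $66,000

Adaeze first takes $250,000, leaving a balance of $825,000. Adaeze then takes one-fifth of the balance ($165,000), for a total of $415,000. The remaining $660,000 passes to the descendants.
No child survives, so the initial division is made at the grandchildren's generation.
The descendants' portion ($660,000) is divided into 10 shares of $66,000: Oren, Beatrix, Kira, Halim, Dora, Tobias, Yara, Gustav, Odalys, and Kalinda each take $66,000.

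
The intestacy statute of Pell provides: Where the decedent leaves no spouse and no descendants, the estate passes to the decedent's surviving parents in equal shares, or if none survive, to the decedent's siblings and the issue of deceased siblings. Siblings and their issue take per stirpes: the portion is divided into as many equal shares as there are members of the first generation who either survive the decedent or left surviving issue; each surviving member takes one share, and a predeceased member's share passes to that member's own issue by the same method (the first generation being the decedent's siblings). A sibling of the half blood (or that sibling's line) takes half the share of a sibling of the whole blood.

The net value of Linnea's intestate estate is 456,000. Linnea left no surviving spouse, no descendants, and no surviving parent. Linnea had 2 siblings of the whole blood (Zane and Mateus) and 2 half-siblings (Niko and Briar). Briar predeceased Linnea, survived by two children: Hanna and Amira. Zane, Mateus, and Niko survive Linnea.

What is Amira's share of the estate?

The entire 456,000 passes to the siblings and their issue.
Counting each half-blood sibling's line as half a unit, there are 3 units in 456,000, so one unit is 152,000. Whole-blood lines (Zane and Mateus) take 152,000 each; half-blood lines (Niko and Briar) take 76,000 each.
Briar's share (76,000) is divided into 2 shares of 38,000: Hanna and Amira each take 38,000.

Amira receives 38,000.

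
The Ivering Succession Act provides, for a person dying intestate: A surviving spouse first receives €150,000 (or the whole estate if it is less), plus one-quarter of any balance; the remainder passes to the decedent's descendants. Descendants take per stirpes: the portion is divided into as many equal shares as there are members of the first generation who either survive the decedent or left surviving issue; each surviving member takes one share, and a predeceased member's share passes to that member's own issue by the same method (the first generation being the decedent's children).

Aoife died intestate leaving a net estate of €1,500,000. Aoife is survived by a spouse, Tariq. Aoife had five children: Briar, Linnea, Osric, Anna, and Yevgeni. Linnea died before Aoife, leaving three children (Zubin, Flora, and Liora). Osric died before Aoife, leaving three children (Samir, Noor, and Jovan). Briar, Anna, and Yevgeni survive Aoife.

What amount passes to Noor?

Noor receives €67,500.

Tariq first takes €150,000, leaving a balance of €1,350,000. Tariq then takes one-quarter of the balance (€337,500), for a total of €487,500. The remaining €1,012,500 passes to the descendants.
The descendants' portion (€1,012,500) is divided into 5 shares of €202,500: Briar, Anna, and Yevgeni each take €202,500; Linnea's €202,500 share passes to Linnea's issue; Osric's €202,500 share passes to Osric's issue.
Linnea's share (€202,500) is divided into 3 shares of €67,500: Zubin, Flora, and Liora each take €67,500.
Osric's share (€202,500) is divided into 3 shares of €67,500: Samir, Noor, and Jovan each take €67,500.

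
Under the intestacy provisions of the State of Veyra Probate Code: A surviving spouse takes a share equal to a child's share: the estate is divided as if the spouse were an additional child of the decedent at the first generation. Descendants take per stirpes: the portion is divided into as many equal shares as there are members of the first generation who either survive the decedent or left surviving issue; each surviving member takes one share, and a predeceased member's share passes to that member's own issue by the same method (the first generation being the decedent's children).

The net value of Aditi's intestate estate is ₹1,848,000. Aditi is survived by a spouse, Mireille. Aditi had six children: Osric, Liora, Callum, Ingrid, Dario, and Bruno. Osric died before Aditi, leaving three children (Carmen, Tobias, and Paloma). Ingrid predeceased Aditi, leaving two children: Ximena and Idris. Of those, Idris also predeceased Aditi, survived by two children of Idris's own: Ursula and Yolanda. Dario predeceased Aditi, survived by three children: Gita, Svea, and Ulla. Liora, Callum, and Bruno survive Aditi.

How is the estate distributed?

Mireille: ₹264,000; Carmen: ₹88,000; Tobias: ₹88,000; Paloma: ₹88,000; Liora: ₹264,000; Callum: ₹264,000; Ximena: ₹132,000; Ursula: ₹66,000; Yolanda: ₹66,000; Gita: ₹88,000; Svea: ₹88,000; Ulla: ₹88,000; Bruno: ₹264,000

The spouse counts as an additional share at the children's level, so there are 7 primary shares of ₹264,000. Mireille takes one such share (₹264,000).
The children's combined portion (₹1,584,000) is divided into 6 shares of ₹264,000: Liora, Callum, and Bruno each take ₹264,000; Osric's ₹264,000 share passes to Osric's issue; Ingrid's ₹264,000 share passes to Ingrid's issue; Dario's ₹264,000 share passes to Dario's issue.
Osric's share (₹264,000) is divided into 3 shares of ₹88,000: Carmen, Tobias, and Paloma each take ₹88,000.
Ingrid's share (₹264,000) is divided into 2 shares of ₹132,000: Ximena takes ₹132,000; Idris's ₹132,000 share passes to Idris's issue.
Idris's share (₹132,000) is divided into 2 shares of ₹66,000: Ursula and Yolanda each take ₹66,000.
Dario's share (₹264,000) is divided into 3 shares of ₹88,000: Gita, Svea, and Ulla each take ₹88,000.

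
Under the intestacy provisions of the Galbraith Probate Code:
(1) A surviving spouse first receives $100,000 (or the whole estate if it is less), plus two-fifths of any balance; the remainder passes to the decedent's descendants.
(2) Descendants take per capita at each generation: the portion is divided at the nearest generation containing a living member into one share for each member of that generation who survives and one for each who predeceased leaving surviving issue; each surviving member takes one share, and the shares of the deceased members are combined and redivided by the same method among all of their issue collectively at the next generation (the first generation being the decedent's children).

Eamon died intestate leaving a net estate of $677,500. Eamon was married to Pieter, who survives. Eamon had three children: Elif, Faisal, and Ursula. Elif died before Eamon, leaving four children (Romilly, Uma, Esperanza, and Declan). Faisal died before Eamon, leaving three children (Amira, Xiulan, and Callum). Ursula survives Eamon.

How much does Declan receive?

Declan receives $33,000.

Pieter first takes $100,000, leaving a balance of $577,500. Pieter then takes two-fifths of the balance ($231,000), for a total of $331,000. The remaining $346,500 passes to the descendants.
The descendants' portion ($346,500) is divided at the children's generation into 3 shares of $115,500. Ursula takes $115,500. The 2 shares of the deceased (Elif and Faisal) are combined into a pool of $231,000.
That pool ($231,000) is divided at the grandchildren's generation equally among Romilly, Uma, Esperanza, Declan, Amira, Xiulan, and Callum: $33,000 each.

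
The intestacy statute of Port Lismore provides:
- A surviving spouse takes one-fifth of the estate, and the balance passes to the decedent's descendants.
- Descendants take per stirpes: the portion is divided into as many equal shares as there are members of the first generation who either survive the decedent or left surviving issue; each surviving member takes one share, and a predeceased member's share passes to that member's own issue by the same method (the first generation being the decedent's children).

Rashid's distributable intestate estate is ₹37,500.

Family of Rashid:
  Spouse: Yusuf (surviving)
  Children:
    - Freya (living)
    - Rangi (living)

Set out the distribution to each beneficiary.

Yusuf takes one-fifth of ₹37,500 = ₹7,500. The remaining ₹30,000 passes to the descendants.
The descendants' portion (₹30,000) is divided into 2 shares of ₹15,000: Freya and Rangi each take ₹15,000.

Yusuf: ₹7,500; Freya: ₹15,000; Rangi: ₹15,000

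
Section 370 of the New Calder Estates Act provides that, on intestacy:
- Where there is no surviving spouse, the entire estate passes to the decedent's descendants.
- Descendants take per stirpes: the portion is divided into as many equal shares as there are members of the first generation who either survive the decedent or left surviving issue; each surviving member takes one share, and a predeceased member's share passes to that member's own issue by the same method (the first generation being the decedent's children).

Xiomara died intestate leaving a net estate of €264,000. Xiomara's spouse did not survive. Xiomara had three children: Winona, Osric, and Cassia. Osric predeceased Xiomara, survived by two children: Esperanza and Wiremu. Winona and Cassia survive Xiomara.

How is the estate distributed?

Winona: €88,000; Esperanza: €44,000; Wiremu: €44,000; Cassia: €88,000

The entire €264,000 passes to the descendants.
That amount (€264,000) is divided into 3 shares of €88,000: Winona and Cassia each take €88,000; Osric's €88,000 share passes to Osric's issue.
Osric's share (€88,000) is divided into 2 shares of €44,000: Esperanza and Wiremu each take €44,000.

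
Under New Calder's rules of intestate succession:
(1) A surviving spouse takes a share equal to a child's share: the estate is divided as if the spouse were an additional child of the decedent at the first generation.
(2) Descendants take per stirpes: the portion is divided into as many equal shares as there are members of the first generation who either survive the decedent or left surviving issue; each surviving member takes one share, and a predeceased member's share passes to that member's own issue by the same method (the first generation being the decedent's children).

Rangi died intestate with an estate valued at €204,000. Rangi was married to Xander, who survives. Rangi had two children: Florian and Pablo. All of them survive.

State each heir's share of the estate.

Xander: €68,000; Florian: €68,000; Pablo: €68,000

The spouse counts as an additional share at the children's level, so there are 3 primary shares of €68,000. Xander takes one such share (€68,000).
The children's combined portion (€136,000) is divided into 2 shares of €68,000: Florian and Pablo each take €68,000.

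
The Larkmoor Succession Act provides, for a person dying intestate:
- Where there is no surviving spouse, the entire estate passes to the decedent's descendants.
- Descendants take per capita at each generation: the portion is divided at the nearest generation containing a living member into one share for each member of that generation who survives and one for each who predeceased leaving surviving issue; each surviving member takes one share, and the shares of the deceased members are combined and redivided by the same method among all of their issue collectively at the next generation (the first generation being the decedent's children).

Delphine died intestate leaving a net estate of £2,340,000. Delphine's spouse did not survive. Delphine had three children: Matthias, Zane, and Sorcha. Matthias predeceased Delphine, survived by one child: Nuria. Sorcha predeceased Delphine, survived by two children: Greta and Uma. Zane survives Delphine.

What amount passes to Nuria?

Nuria receives £520,000.

The entire £2,340,000 passes to the descendants.
That amount (£2,340,000) is divided at the children's generation into 3 shares of £780,000. Zane takes £780,000. The 2 shares of the deceased (Matthias and Sorcha) are combined into a pool of £1,560,000.
That pool (£1,560,000) is divided at the grandchildren's generation equally among Nuria, Greta, and Uma: £520,000 each.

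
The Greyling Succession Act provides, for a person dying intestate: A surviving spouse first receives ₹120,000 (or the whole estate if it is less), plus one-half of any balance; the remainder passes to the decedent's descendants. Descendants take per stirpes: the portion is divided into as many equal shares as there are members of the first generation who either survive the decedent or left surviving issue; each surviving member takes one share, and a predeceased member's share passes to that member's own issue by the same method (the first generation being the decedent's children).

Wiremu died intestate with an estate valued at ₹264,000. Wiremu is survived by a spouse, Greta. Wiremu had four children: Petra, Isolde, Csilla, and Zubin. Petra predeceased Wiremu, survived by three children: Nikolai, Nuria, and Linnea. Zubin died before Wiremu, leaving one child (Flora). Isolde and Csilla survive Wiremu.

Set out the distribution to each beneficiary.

Greta: ₹192,000; Nikolai: ₹6,000; Nuria: ₹6,000; Linnea: ₹6,000; Isolde: ₹18,000; Csilla: ₹18,000; Flora: ₹18,000

Greta first takes ₹120,000, leaving a balance of ₹144,000. Greta then takes one-half of the balance (₹72,000), for a total of ₹192,000. The remaining ₹72,000 passes to the descendants.
The descendants' portion (₹72,000) is divided into 4 shares of ₹18,000: Isolde and Csilla each take ₹18,000; Petra's ₹18,000 share passes to Petra's issue; Zubin's ₹18,000 share passes to Zubin's issue.
Petra's share (₹18,000) is divided into 3 shares of ₹6,000: Nikolai, Nuria, and Linnea each take ₹6,000.
Zubin's share (₹18,000) passes entirely to Flora.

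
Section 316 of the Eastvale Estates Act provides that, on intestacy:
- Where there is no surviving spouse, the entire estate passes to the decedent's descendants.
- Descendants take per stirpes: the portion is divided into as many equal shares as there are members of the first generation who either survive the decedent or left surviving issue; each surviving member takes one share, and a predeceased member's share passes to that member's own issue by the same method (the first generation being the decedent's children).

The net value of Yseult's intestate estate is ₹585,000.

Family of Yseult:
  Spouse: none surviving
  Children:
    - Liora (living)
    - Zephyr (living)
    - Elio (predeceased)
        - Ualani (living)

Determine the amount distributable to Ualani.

The entire ₹585,000 passes to the descendants.
That amount (₹585,000) is divided into 3 shares of ₹195,000: Liora and Zephyr each take ₹195,000; Elio's ₹195,000 share passes to Elio's issue.
Elio's share (₹195,000) passes entirely to Ualani.

Ualani receives ₹195,000.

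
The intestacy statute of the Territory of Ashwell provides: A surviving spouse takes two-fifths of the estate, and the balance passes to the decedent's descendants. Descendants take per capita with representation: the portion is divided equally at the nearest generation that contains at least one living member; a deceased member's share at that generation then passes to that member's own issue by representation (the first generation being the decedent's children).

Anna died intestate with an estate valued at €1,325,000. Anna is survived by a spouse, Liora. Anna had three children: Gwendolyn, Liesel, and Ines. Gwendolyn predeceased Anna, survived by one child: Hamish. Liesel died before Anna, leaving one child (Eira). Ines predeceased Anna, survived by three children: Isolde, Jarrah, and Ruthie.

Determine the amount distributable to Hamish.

Hamish receives €159,000.

Liora takes two-fifths of €1,325,000 = €530,000. The remaining €795,000 passes to the descendants.
No child survives, so the initial division is made at the grandchildren's generation.
The descendants' portion (€795,000) is divided into 5 shares of €159,000: Hamish, Eira, Isolde, Jarrah, and Ruthie each take €159,000.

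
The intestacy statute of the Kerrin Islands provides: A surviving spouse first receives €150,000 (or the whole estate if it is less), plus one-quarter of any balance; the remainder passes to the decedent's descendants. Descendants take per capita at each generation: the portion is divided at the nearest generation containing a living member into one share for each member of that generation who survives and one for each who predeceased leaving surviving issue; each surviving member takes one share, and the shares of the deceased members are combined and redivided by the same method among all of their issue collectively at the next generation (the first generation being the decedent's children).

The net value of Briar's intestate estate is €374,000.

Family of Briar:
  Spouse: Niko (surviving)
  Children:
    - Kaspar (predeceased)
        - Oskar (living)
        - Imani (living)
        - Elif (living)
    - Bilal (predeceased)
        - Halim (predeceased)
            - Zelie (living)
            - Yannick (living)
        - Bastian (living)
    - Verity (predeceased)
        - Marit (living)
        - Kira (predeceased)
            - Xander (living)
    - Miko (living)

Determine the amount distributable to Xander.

Niko first takes €150,000, leaving a balance of €224,000. Niko then takes one-quarter of the balance (€56,000), for a total of €206,000. The remaining €168,000 passes to the descendants.
The descendants' portion (€168,000) is divided at the children's generation into 4 shares of €42,000. Miko takes €42,000. The 3 shares of the deceased (Kaspar, Bilal, and Verity) are combined into a pool of €126,000.
That pool (€126,000) is divided at the grandchildren's generation into 7 shares of €18,000. Oskar, Imani, Elif, Bastian, and Marit each take €18,000. The 2 shares of the deceased (Halim and Kira) are combined into a pool of €36,000.
That pool (€36,000) is divided at the great-grandchildren's generation equally among Zelie, Yannick, and Xander: €12,000 each.

Xander receives €12,000.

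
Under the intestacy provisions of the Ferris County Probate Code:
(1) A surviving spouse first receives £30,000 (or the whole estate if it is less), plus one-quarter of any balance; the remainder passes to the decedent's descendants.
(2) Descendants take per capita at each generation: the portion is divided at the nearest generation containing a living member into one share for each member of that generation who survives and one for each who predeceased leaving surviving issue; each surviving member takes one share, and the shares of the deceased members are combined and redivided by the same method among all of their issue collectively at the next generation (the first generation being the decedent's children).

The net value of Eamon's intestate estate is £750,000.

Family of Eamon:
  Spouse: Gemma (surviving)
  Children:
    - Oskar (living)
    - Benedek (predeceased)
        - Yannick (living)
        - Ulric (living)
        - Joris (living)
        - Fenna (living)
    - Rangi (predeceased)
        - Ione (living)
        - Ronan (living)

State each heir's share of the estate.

Gemma first takes £30,000, leaving a balance of £720,000. Gemma then takes one-quarter of the balance (£180,000), for a total of £210,000. The remaining £540,000 passes to the descendants.
The descendants' portion (£540,000) is divided at the children's generation into 3 shares of £180,000. Oskar takes £180,000. The 2 shares of the deceased (Benedek and Rangi) are combined into a pool of £360,000.
That pool (£360,000) is divided at the grandchildren's generation equally among Yannick, Ulric, Joris, Fenna, Ione, and Ronan: £60,000 each.

Gemma: £210,000; Oskar: £180,000; Yannick: £60,000; Ulric: £60,000; Joris: £60,000; Fenna: £60,000; Ione: £60,000; Ronan: £60,000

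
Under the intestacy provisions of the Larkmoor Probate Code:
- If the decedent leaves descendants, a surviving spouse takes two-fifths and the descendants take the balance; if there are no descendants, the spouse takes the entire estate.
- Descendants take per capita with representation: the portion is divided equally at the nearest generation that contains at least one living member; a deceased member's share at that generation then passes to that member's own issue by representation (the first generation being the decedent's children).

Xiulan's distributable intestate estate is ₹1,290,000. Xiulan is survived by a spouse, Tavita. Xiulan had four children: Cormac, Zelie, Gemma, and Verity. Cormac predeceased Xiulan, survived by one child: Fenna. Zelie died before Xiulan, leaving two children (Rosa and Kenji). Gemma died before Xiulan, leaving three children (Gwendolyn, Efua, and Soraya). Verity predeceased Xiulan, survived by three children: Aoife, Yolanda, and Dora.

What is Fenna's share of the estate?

Fenna receives ₹86,000.

Tavita takes two-fifths of ₹1,290,000 = ₹516,000. The remaining ₹774,000 passes to the descendants.
No child survives, so the initial division is made at the grandchildren's generation.
The descendants' portion (₹774,000) is divided into 9 shares of ₹86,000: Fenna, Rosa, Kenji, Gwendolyn, Efua, Soraya, Aoife, Yolanda, and Dora each take ₹86,000.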